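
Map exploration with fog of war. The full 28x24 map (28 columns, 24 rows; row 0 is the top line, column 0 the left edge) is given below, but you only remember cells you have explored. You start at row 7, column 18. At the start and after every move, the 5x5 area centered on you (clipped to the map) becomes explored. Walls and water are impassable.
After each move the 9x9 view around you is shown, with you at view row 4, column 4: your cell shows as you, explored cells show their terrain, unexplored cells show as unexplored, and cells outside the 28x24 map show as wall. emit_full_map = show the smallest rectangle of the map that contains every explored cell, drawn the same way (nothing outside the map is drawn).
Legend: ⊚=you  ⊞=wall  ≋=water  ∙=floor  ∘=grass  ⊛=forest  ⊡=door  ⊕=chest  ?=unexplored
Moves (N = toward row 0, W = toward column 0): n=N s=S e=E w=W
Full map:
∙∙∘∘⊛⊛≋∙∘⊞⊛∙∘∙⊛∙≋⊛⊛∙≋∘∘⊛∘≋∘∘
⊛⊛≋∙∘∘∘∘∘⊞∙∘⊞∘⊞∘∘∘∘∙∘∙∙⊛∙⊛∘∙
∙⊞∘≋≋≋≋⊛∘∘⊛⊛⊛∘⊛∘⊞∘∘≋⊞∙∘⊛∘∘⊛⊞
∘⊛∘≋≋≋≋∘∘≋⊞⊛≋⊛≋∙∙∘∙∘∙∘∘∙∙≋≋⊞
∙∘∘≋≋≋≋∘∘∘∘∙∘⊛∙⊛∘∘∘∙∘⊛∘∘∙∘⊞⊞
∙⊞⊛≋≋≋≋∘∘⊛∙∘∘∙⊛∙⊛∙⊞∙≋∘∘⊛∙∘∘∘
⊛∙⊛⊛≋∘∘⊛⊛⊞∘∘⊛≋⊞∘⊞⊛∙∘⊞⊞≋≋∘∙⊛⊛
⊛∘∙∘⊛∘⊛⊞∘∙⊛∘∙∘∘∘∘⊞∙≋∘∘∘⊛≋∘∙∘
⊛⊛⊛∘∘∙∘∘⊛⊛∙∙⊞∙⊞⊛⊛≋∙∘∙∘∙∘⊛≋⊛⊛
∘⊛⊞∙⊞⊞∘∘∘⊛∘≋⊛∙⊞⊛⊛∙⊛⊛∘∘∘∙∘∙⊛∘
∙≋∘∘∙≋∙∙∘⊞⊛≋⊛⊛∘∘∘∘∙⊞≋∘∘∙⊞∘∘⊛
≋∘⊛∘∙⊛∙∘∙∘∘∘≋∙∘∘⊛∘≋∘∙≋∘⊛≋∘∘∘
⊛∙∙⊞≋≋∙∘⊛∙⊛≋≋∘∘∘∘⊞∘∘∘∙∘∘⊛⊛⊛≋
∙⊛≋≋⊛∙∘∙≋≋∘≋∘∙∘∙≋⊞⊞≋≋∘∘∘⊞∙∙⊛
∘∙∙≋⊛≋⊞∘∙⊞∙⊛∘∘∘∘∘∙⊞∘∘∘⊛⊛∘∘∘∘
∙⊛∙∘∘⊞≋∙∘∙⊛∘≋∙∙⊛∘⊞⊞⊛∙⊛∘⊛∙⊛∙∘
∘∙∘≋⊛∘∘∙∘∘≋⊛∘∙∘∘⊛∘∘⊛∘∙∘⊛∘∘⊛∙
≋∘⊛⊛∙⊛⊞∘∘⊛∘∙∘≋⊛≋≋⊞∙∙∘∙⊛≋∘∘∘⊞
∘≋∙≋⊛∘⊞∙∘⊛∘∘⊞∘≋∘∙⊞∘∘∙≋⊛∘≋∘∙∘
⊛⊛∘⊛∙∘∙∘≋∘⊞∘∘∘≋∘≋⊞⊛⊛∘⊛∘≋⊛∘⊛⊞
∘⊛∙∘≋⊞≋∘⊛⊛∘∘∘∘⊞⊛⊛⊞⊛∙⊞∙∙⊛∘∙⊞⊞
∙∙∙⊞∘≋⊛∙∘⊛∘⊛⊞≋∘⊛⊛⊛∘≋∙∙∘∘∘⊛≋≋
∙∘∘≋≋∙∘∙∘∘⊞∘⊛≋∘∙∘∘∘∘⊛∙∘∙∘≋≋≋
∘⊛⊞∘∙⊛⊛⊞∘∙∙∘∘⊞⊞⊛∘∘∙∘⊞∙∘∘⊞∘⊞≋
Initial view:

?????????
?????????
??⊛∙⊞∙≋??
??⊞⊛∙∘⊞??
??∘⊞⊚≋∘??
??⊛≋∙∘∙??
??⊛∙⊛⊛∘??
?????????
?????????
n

?????????
?????????
??∘∘∘∙∘??
??⊛∙⊞∙≋??
??⊞⊛⊚∘⊞??
??∘⊞∙≋∘??
??⊛≋∙∘∙??
??⊛∙⊛⊛∘??
?????????

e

?????????
?????????
?∘∘∘∙∘⊛??
?⊛∙⊞∙≋∘??
?⊞⊛∙⊚⊞⊞??
?∘⊞∙≋∘∘??
?⊛≋∙∘∙∘??
?⊛∙⊛⊛∘???
?????????

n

?????????
?????????
??∘∙∘∙∘??
?∘∘∘∙∘⊛??
?⊛∙⊞⊚≋∘??
?⊞⊛∙∘⊞⊞??
?∘⊞∙≋∘∘??
?⊛≋∙∘∙∘??
?⊛∙⊛⊛∘???

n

?????????
?????????
??∘∘≋⊞∙??
??∘∙∘∙∘??
?∘∘∘⊚∘⊛??
?⊛∙⊞∙≋∘??
?⊞⊛∙∘⊞⊞??
?∘⊞∙≋∘∘??
?⊛≋∙∘∙∘??

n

⊞⊞⊞⊞⊞⊞⊞⊞⊞
?????????
??∘∘∙∘∙??
??∘∘≋⊞∙??
??∘∙⊚∙∘??
?∘∘∘∙∘⊛??
?⊛∙⊞∙≋∘??
?⊞⊛∙∘⊞⊞??
?∘⊞∙≋∘∘??

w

⊞⊞⊞⊞⊞⊞⊞⊞⊞
?????????
??∘∘∘∙∘∙?
??⊞∘∘≋⊞∙?
??∙∘⊚∘∙∘?
??∘∘∘∙∘⊛?
??⊛∙⊞∙≋∘?
??⊞⊛∙∘⊞⊞?
??∘⊞∙≋∘∘?

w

⊞⊞⊞⊞⊞⊞⊞⊞⊞
?????????
??∘∘∘∘∙∘∙
??∘⊞∘∘≋⊞∙
??∙∙⊚∙∘∙∘
??⊛∘∘∘∙∘⊛
??∙⊛∙⊞∙≋∘
???⊞⊛∙∘⊞⊞
???∘⊞∙≋∘∘

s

?????????
??∘∘∘∘∙∘∙
??∘⊞∘∘≋⊞∙
??∙∙∘∙∘∙∘
??⊛∘⊚∘∙∘⊛
??∙⊛∙⊞∙≋∘
??∘⊞⊛∙∘⊞⊞
???∘⊞∙≋∘∘
???⊛≋∙∘∙∘

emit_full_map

∘∘∘∘∙∘∙
∘⊞∘∘≋⊞∙
∙∙∘∙∘∙∘
⊛∘⊚∘∙∘⊛
∙⊛∙⊞∙≋∘
∘⊞⊛∙∘⊞⊞
?∘⊞∙≋∘∘
?⊛≋∙∘∙∘
?⊛∙⊛⊛∘?

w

?????????
???∘∘∘∘∙∘
??⊛∘⊞∘∘≋⊞
??≋∙∙∘∙∘∙
??∙⊛⊚∘∘∙∘
??⊛∙⊛∙⊞∙≋
??⊞∘⊞⊛∙∘⊞
????∘⊞∙≋∘
????⊛≋∙∘∙

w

?????????
????∘∘∘∘∙
??∘⊛∘⊞∘∘≋
??⊛≋∙∙∘∙∘
??⊛∙⊚∘∘∘∙
??∙⊛∙⊛∙⊞∙
??≋⊞∘⊞⊛∙∘
?????∘⊞∙≋
?????⊛≋∙∘

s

????∘∘∘∘∙
??∘⊛∘⊞∘∘≋
??⊛≋∙∙∘∙∘
??⊛∙⊛∘∘∘∙
??∙⊛⊚⊛∙⊞∙
??≋⊞∘⊞⊛∙∘
??∘∘∘∘⊞∙≋
?????⊛≋∙∘
?????⊛∙⊛⊛

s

??∘⊛∘⊞∘∘≋
??⊛≋∙∙∘∙∘
??⊛∙⊛∘∘∘∙
??∙⊛∙⊛∙⊞∙
??≋⊞⊚⊞⊛∙∘
??∘∘∘∘⊞∙≋
??∙⊞⊛⊛≋∙∘
?????⊛∙⊛⊛
?????????

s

??⊛≋∙∙∘∙∘
??⊛∙⊛∘∘∘∙
??∙⊛∙⊛∙⊞∙
??≋⊞∘⊞⊛∙∘
??∘∘⊚∘⊞∙≋
??∙⊞⊛⊛≋∙∘
??∙⊞⊛⊛∙⊛⊛
?????????
?????????

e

?⊛≋∙∙∘∙∘∙
?⊛∙⊛∘∘∘∙∘
?∙⊛∙⊛∙⊞∙≋
?≋⊞∘⊞⊛∙∘⊞
?∘∘∘⊚⊞∙≋∘
?∙⊞⊛⊛≋∙∘∙
?∙⊞⊛⊛∙⊛⊛∘
?????????
?????????

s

?⊛∙⊛∘∘∘∙∘
?∙⊛∙⊛∙⊞∙≋
?≋⊞∘⊞⊛∙∘⊞
?∘∘∘∘⊞∙≋∘
?∙⊞⊛⊚≋∙∘∙
?∙⊞⊛⊛∙⊛⊛∘
??∘∘∘∘∙??
?????????
?????????

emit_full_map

??∘∘∘∘∙∘∙
∘⊛∘⊞∘∘≋⊞∙
⊛≋∙∙∘∙∘∙∘
⊛∙⊛∘∘∘∙∘⊛
∙⊛∙⊛∙⊞∙≋∘
≋⊞∘⊞⊛∙∘⊞⊞
∘∘∘∘⊞∙≋∘∘
∙⊞⊛⊚≋∙∘∙∘
∙⊞⊛⊛∙⊛⊛∘?
?∘∘∘∘∙???

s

?∙⊛∙⊛∙⊞∙≋
?≋⊞∘⊞⊛∙∘⊞
?∘∘∘∘⊞∙≋∘
?∙⊞⊛⊛≋∙∘∙
?∙⊞⊛⊚∙⊛⊛∘
??∘∘∘∘∙??
??∘∘⊛∘≋??
?????????
?????????

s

?≋⊞∘⊞⊛∙∘⊞
?∘∘∘∘⊞∙≋∘
?∙⊞⊛⊛≋∙∘∙
?∙⊞⊛⊛∙⊛⊛∘
??∘∘⊚∘∙??
??∘∘⊛∘≋??
??∘∘∘⊞∘??
?????????
?????????

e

≋⊞∘⊞⊛∙∘⊞⊞
∘∘∘∘⊞∙≋∘∘
∙⊞⊛⊛≋∙∘∙∘
∙⊞⊛⊛∙⊛⊛∘?
?∘∘∘⊚∙⊞??
?∘∘⊛∘≋∘??
?∘∘∘⊞∘∘??
?????????
?????????

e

⊞∘⊞⊛∙∘⊞⊞?
∘∘∘⊞∙≋∘∘?
⊞⊛⊛≋∙∘∙∘?
⊞⊛⊛∙⊛⊛∘??
∘∘∘∘⊚⊞≋??
∘∘⊛∘≋∘∙??
∘∘∘⊞∘∘∘??
?????????
?????????

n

⊛∙⊛∙⊞∙≋∘?
⊞∘⊞⊛∙∘⊞⊞?
∘∘∘⊞∙≋∘∘?
⊞⊛⊛≋∙∘∙∘?
⊞⊛⊛∙⊚⊛∘??
∘∘∘∘∙⊞≋??
∘∘⊛∘≋∘∙??
∘∘∘⊞∘∘∘??
?????????

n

∙⊛∘∘∘∙∘⊛?
⊛∙⊛∙⊞∙≋∘?
⊞∘⊞⊛∙∘⊞⊞?
∘∘∘⊞∙≋∘∘?
⊞⊛⊛≋⊚∘∙∘?
⊞⊛⊛∙⊛⊛∘??
∘∘∘∘∙⊞≋??
∘∘⊛∘≋∘∙??
∘∘∘⊞∘∘∘??

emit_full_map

??∘∘∘∘∙∘∙
∘⊛∘⊞∘∘≋⊞∙
⊛≋∙∙∘∙∘∙∘
⊛∙⊛∘∘∘∙∘⊛
∙⊛∙⊛∙⊞∙≋∘
≋⊞∘⊞⊛∙∘⊞⊞
∘∘∘∘⊞∙≋∘∘
∙⊞⊛⊛≋⊚∘∙∘
∙⊞⊛⊛∙⊛⊛∘?
?∘∘∘∘∙⊞≋?
?∘∘⊛∘≋∘∙?
?∘∘∘⊞∘∘∘?

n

≋∙∙∘∙∘∙∘?
∙⊛∘∘∘∙∘⊛?
⊛∙⊛∙⊞∙≋∘?
⊞∘⊞⊛∙∘⊞⊞?
∘∘∘⊞⊚≋∘∘?
⊞⊛⊛≋∙∘∙∘?
⊞⊛⊛∙⊛⊛∘??
∘∘∘∘∙⊞≋??
∘∘⊛∘≋∘∙??

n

⊛∘⊞∘∘≋⊞∙?
≋∙∙∘∙∘∙∘?
∙⊛∘∘∘∙∘⊛?
⊛∙⊛∙⊞∙≋∘?
⊞∘⊞⊛⊚∘⊞⊞?
∘∘∘⊞∙≋∘∘?
⊞⊛⊛≋∙∘∙∘?
⊞⊛⊛∙⊛⊛∘??
∘∘∘∘∙⊞≋??

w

∘⊛∘⊞∘∘≋⊞∙
⊛≋∙∙∘∙∘∙∘
⊛∙⊛∘∘∘∙∘⊛
∙⊛∙⊛∙⊞∙≋∘
≋⊞∘⊞⊚∙∘⊞⊞
∘∘∘∘⊞∙≋∘∘
∙⊞⊛⊛≋∙∘∙∘
∙⊞⊛⊛∙⊛⊛∘?
?∘∘∘∘∙⊞≋?

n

??∘∘∘∘∙∘∙
∘⊛∘⊞∘∘≋⊞∙
⊛≋∙∙∘∙∘∙∘
⊛∙⊛∘∘∘∙∘⊛
∙⊛∙⊛⊚⊞∙≋∘
≋⊞∘⊞⊛∙∘⊞⊞
∘∘∘∘⊞∙≋∘∘
∙⊞⊛⊛≋∙∘∙∘
∙⊞⊛⊛∙⊛⊛∘?

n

?????????
??∘∘∘∘∙∘∙
∘⊛∘⊞∘∘≋⊞∙
⊛≋∙∙∘∙∘∙∘
⊛∙⊛∘⊚∘∙∘⊛
∙⊛∙⊛∙⊞∙≋∘
≋⊞∘⊞⊛∙∘⊞⊞
∘∘∘∘⊞∙≋∘∘
∙⊞⊛⊛≋∙∘∙∘

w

?????????
???∘∘∘∘∙∘
?∘⊛∘⊞∘∘≋⊞
?⊛≋∙∙∘∙∘∙
?⊛∙⊛⊚∘∘∙∘
?∙⊛∙⊛∙⊞∙≋
?≋⊞∘⊞⊛∙∘⊞
?∘∘∘∘⊞∙≋∘
?∙⊞⊛⊛≋∙∘∙

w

?????????
????∘∘∘∘∙
??∘⊛∘⊞∘∘≋
??⊛≋∙∙∘∙∘
??⊛∙⊚∘∘∘∙
??∙⊛∙⊛∙⊞∙
??≋⊞∘⊞⊛∙∘
??∘∘∘∘⊞∙≋
??∙⊞⊛⊛≋∙∘

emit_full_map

??∘∘∘∘∙∘∙
∘⊛∘⊞∘∘≋⊞∙
⊛≋∙∙∘∙∘∙∘
⊛∙⊚∘∘∘∙∘⊛
∙⊛∙⊛∙⊞∙≋∘
≋⊞∘⊞⊛∙∘⊞⊞
∘∘∘∘⊞∙≋∘∘
∙⊞⊛⊛≋∙∘∙∘
∙⊞⊛⊛∙⊛⊛∘?
?∘∘∘∘∙⊞≋?
?∘∘⊛∘≋∘∙?
?∘∘∘⊞∘∘∘?

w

?????????
?????∘∘∘∘
??⊛∘⊛∘⊞∘∘
??≋⊛≋∙∙∘∙
??∘⊛⊚⊛∘∘∘
??∘∙⊛∙⊛∙⊞
??⊛≋⊞∘⊞⊛∙
???∘∘∘∘⊞∙
???∙⊞⊛⊛≋∙

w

?????????
??????∘∘∘
??⊛⊛∘⊛∘⊞∘
??⊛≋⊛≋∙∙∘
??∙∘⊚∙⊛∘∘
??∘∘∙⊛∙⊛∙
??∘⊛≋⊞∘⊞⊛
????∘∘∘∘⊞
????∙⊞⊛⊛≋

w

?????????
???????∘∘
??⊛⊛⊛∘⊛∘⊞
??⊞⊛≋⊛≋∙∙
??∘∙⊚⊛∙⊛∘
??∙∘∘∙⊛∙⊛
??∘∘⊛≋⊞∘⊞
?????∘∘∘∘
?????∙⊞⊛⊛

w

?????????
????????∘
??∘⊛⊛⊛∘⊛∘
??≋⊞⊛≋⊛≋∙
??∘∘⊚∘⊛∙⊛
??⊛∙∘∘∙⊛∙
??⊞∘∘⊛≋⊞∘
??????∘∘∘
??????∙⊞⊛

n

⊞⊞⊞⊞⊞⊞⊞⊞⊞
?????????
??⊞∙∘⊞∘?∘
??∘⊛⊛⊛∘⊛∘
??≋⊞⊚≋⊛≋∙
??∘∘∙∘⊛∙⊛
??⊛∙∘∘∙⊛∙
??⊞∘∘⊛≋⊞∘
??????∘∘∘

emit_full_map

⊞∙∘⊞∘?∘∘∘∘∙∘∙
∘⊛⊛⊛∘⊛∘⊞∘∘≋⊞∙
≋⊞⊚≋⊛≋∙∙∘∙∘∙∘
∘∘∙∘⊛∙⊛∘∘∘∙∘⊛
⊛∙∘∘∙⊛∙⊛∙⊞∙≋∘
⊞∘∘⊛≋⊞∘⊞⊛∙∘⊞⊞
????∘∘∘∘⊞∙≋∘∘
????∙⊞⊛⊛≋∙∘∙∘
????∙⊞⊛⊛∙⊛⊛∘?
?????∘∘∘∘∙⊞≋?
?????∘∘⊛∘≋∘∙?
?????∘∘∘⊞∘∘∘?

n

⊞⊞⊞⊞⊞⊞⊞⊞⊞
⊞⊞⊞⊞⊞⊞⊞⊞⊞
??⊞⊛∙∘∙??
??⊞∙∘⊞∘?∘
??∘⊛⊚⊛∘⊛∘
??≋⊞⊛≋⊛≋∙
??∘∘∙∘⊛∙⊛
??⊛∙∘∘∙⊛∙
??⊞∘∘⊛≋⊞∘

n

⊞⊞⊞⊞⊞⊞⊞⊞⊞
⊞⊞⊞⊞⊞⊞⊞⊞⊞
⊞⊞⊞⊞⊞⊞⊞⊞⊞
??⊞⊛∙∘∙??
??⊞∙⊚⊞∘?∘
??∘⊛⊛⊛∘⊛∘
??≋⊞⊛≋⊛≋∙
??∘∘∙∘⊛∙⊛
??⊛∙∘∘∙⊛∙

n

⊞⊞⊞⊞⊞⊞⊞⊞⊞
⊞⊞⊞⊞⊞⊞⊞⊞⊞
⊞⊞⊞⊞⊞⊞⊞⊞⊞
⊞⊞⊞⊞⊞⊞⊞⊞⊞
??⊞⊛⊚∘∙??
??⊞∙∘⊞∘?∘
??∘⊛⊛⊛∘⊛∘
??≋⊞⊛≋⊛≋∙
??∘∘∙∘⊛∙⊛

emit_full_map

⊞⊛⊚∘∙????????
⊞∙∘⊞∘?∘∘∘∘∙∘∙
∘⊛⊛⊛∘⊛∘⊞∘∘≋⊞∙
≋⊞⊛≋⊛≋∙∙∘∙∘∙∘
∘∘∙∘⊛∙⊛∘∘∘∙∘⊛
⊛∙∘∘∙⊛∙⊛∙⊞∙≋∘
⊞∘∘⊛≋⊞∘⊞⊛∙∘⊞⊞
????∘∘∘∘⊞∙≋∘∘
????∙⊞⊛⊛≋∙∘∙∘
????∙⊞⊛⊛∙⊛⊛∘?
?????∘∘∘∘∙⊞≋?
?????∘∘⊛∘≋∘∙?
?????∘∘∘⊞∘∘∘?


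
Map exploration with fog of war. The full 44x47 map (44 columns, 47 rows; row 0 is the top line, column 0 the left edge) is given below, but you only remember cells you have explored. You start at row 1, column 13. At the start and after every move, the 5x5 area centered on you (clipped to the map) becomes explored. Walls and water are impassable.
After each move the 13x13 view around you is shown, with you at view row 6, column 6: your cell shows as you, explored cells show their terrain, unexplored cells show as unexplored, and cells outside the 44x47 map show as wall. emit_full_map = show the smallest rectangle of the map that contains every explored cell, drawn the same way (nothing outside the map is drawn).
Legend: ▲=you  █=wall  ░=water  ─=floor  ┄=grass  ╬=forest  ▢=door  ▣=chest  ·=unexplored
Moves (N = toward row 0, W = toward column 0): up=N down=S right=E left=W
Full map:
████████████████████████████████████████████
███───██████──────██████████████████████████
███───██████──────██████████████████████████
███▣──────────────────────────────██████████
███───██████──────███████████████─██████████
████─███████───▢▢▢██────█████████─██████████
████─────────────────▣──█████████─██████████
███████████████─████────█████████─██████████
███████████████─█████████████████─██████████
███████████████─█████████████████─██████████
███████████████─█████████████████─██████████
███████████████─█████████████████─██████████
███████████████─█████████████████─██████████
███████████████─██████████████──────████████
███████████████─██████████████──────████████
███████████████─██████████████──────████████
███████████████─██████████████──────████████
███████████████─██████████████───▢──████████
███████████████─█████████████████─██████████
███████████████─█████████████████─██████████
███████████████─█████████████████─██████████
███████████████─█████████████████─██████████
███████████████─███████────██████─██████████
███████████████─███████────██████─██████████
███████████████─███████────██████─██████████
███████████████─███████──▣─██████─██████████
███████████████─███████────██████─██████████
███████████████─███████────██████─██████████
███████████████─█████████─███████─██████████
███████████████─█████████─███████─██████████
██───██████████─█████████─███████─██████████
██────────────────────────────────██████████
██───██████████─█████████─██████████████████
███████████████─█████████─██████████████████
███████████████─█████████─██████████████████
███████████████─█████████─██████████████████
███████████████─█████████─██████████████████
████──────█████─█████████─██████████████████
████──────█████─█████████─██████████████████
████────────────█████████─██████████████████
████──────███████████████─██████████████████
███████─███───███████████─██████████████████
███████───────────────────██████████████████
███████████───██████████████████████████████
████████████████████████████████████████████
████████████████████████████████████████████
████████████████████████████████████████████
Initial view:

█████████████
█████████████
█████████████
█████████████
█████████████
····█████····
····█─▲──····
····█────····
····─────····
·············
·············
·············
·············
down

█████████████
█████████████
█████████████
█████████████
····█████····
····█────····
····█─▲──····
····─────····
····█────····
·············
·············
·············
·············

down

█████████████
█████████████
█████████████
····█████····
····█────····
····█────····
····──▲──····
····█────····
····█───▢····
·············
·············
·············
·············

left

█████████████
█████████████
█████████████
·····█████···
····██────···
····██────···
····──▲───···
····██────···
····██───▢···
·············
·············
·············
·············

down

█████████████
█████████████
·····█████···
····██────···
····██────···
····──────···
····██▲───···
····██───▢···
····─────····
·············
·············
·············
·············

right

█████████████
█████████████
····█████····
···██────····
···██────····
···──────····
···██─▲──····
···██───▢····
···──────····
·············
·············
·············
·············

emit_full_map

·█████
██────
██────
──────
██─▲──
██───▢
──────

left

█████████████
█████████████
·····█████···
····██────···
····██────···
····──────···
····██▲───···
····██───▢···
····──────···
·············
·············
·············
·············

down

█████████████
·····█████···
····██────···
····██────···
····──────···
····██────···
····██▲──▢···
····──────···
····█████····
·············
·············
·············
·············

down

·····█████···
····██────···
····██────···
····──────···
····██────···
····██───▢···
····──▲───···
····█████····
····█████····
·············
·············
·············
·············

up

█████████████
·····█████···
····██────···
····██────···
····──────···
····██────···
····██▲──▢···
····──────···
····█████····
····█████····
·············
·············
·············

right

█████████████
····█████····
···██────····
···██────····
···──────····
···██────····
···██─▲─▢····
···──────····
···█████─····
···█████·····
·············
·············
·············

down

····█████····
···██────····
···██────····
···──────····
···██────····
···██───▢····
···───▲──····
···█████─····
···█████─····
·············
·············
·············
·············

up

█████████████
····█████····
···██────····
···██────····
···──────····
···██────····
···██─▲─▢····
···──────····
···█████─····
···█████─····
·············
·············
·············

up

█████████████
█████████████
····█████····
···██────····
···██────····
···──────····
···██─▲──····
···██───▢····
···──────····
···█████─····
···█████─····
·············
·············

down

█████████████
····█████····
···██────····
···██────····
···──────····
···██────····
···██─▲─▢····
···──────····
···█████─····
···█████─····
·············
·············
·············

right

█████████████
···█████·····
··██────·····
··██────·····
··───────····
··██─────····
··██──▲▢▢····
··───────····
··█████─█····
··█████─·····
·············
·············
·············

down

···█████·····
··██────·····
··██────·····
··───────····
··██─────····
··██───▢▢····
··────▲──····
··█████─█····
··█████─█····
·············
·············
·············
·············

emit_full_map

·█████·
██────·
██────·
───────
██─────
██───▢▢
────▲──
█████─█
█████─█


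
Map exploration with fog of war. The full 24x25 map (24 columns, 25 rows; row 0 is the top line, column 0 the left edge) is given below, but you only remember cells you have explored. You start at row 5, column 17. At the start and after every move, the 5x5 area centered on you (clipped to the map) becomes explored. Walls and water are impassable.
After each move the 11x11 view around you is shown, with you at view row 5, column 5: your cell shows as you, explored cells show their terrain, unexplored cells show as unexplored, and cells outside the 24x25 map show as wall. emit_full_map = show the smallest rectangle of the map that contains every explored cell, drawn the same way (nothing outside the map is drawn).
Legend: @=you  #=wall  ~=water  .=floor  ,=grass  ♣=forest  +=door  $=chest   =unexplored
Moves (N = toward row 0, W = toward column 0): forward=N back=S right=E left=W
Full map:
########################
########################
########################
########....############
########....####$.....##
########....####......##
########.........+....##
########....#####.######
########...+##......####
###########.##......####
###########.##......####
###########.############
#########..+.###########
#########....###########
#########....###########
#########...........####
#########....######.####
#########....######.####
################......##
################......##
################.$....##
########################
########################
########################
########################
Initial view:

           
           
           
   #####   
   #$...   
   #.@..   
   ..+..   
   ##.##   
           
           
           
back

           
           
   #####   
   #$...   
   #....   
   ..@..   
   ##.##   
   .....   
           
           
           

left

           
           
    #####  
   ##$...  
   ##....  
   ..@+..  
   ###.##  
   ......  
           
           
           

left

           
           
     ##### 
   ###$... 
   ###.... 
   ..@.+.. 
   ####.## 
   #...... 
           
           
           

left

           
           
      #####
   ####$...
   ####....
   ..@..+..
   #####.##
   ##......
           
           
           

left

           
           
       ####
   .####$..
   .####...
   ..@...+.
   .#####.#
   +##.....
           
           
           

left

           
           
        ###
   ..####$.
   ..####..
   ..@....+
   ..#####.
   .+##....
           
           
           

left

           
           
         ##
   ...####$
   ...####.
   ..@.....
   ...#####
   ..+##...
           
           
           

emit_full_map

      #####
...####$...
...####....
..@.....+..
...#####.##
..+##......

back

           
         ##
   ...####$
   ...####.
   ........
   ..@#####
   ..+##...
   ##.##   
           
           
           

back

         ##
   ...####$
   ...####.
   ........
   ...#####
   ..@##...
   ##.##   
   ##.##   
           
           
           

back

   ...####$
   ...####.
   ........
   ...#####
   ..+##...
   ##@##   
   ##.##   
   ##.##   
           
           
           

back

   ...####.
   ........
   ...#####
   ..+##...
   ##.##   
   ##@##   
   ##.##   
   ..+.#   
           
           
           

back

   ........
   ...#####
   ..+##...
   ##.##   
   ##.##   
   ##@##   
   ..+.#   
   ....#   
           
           
           

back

   ...#####
   ..+##...
   ##.##   
   ##.##   
   ##.##   
   ..@.#   
   ....#   
   ....#   
           
           
           

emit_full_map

      #####
...####$...
...####....
........+..
...#####.##
..+##......
##.##      
##.##      
##.##      
..@.#      
....#      
....#      

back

   ..+##...
   ##.##   
   ##.##   
   ##.##   
   ..+.#   
   ..@.#   
   ....#   
   .....   
           
           
           

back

   ##.##   
   ##.##   
   ##.##   
   ..+.#   
   ....#   
   ..@.#   
   .....   
   ....#   
           
           
           

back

   ##.##   
   ##.##   
   ..+.#   
   ....#   
   ....#   
   ..@..   
   ....#   
   ....#   
           
           
           

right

  ##.##    
  ##.##    
  ..+.#    
  ....##   
  ....##   
  ...@..   
  ....##   
  ....##   
           
           
           

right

 ##.##     
 ##.##     
 ..+.#     
 ....###   
 ....###   
 ....@..   
 ....###   
 ....###   
           
           
           

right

##.##      
##.##      
..+.#      
....####   
....####   
.....@..   
....####   
....####   
           
           
           

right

#.##       
#.##       
.+.#       
...#####   
...#####   
.....@..   
...#####   
...#####   
           
           
           

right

.##        
.##        
+.#        
..######   
..######   
.....@..   
..######   
..######   
           
           
           

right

##         
##         
.#         
.#######   
.#######   
.....@..   
.######.   
.######.   
           
           
           

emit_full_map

      #####
...####$...
...####....
........+..
...#####.##
..+##......
##.##      
##.##      
##.##      
..+.#      
....#######
....#######
........@..
....######.
....######.

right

#          
#          
#          
########   
########   
.....@.#   
######.#   
######.#   
           
           
           

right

          #
          #
          #
########  #
########  #
.....@##  #
#####.##  #
#####.##  #
          #
          #
          #

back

          #
          #
########  #
########  #
......##  #
#####@##  #
#####.##  #
   .....  #
          #
          #
          #

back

          #
########  #
########  #
......##  #
#####.##  #
#####@##  #
   .....  #
   .....  #
          #
          #
          #

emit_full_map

      #####  
...####$...  
...####....  
........+..  
...#####.##  
..+##......  
##.##        
##.##        
##.##        
..+.#        
....#########
....#########
...........##
....######.##
....######@##
        .....
        .....

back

########  #
########  #
......##  #
#####.##  #
#####.##  #
   ..@..  #
   .....  #
   $....  #
          #
          #
          #

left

#########  
#########  
.......##  
######.##  
######.##  
   ..@...  
   ......  
   .$....  
           
           
           

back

#########  
.......##  
######.##  
######.##  
   ......  
   ..@...  
   .$....  
   #####   
           
           
           

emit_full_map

      #####  
...####$...  
...####....  
........+..  
...#####.##  
..+##......  
##.##        
##.##        
##.##        
..+.#        
....#########
....#########
...........##
....######.##
....######.##
       ......
       ..@...
       .$....
       ##### 


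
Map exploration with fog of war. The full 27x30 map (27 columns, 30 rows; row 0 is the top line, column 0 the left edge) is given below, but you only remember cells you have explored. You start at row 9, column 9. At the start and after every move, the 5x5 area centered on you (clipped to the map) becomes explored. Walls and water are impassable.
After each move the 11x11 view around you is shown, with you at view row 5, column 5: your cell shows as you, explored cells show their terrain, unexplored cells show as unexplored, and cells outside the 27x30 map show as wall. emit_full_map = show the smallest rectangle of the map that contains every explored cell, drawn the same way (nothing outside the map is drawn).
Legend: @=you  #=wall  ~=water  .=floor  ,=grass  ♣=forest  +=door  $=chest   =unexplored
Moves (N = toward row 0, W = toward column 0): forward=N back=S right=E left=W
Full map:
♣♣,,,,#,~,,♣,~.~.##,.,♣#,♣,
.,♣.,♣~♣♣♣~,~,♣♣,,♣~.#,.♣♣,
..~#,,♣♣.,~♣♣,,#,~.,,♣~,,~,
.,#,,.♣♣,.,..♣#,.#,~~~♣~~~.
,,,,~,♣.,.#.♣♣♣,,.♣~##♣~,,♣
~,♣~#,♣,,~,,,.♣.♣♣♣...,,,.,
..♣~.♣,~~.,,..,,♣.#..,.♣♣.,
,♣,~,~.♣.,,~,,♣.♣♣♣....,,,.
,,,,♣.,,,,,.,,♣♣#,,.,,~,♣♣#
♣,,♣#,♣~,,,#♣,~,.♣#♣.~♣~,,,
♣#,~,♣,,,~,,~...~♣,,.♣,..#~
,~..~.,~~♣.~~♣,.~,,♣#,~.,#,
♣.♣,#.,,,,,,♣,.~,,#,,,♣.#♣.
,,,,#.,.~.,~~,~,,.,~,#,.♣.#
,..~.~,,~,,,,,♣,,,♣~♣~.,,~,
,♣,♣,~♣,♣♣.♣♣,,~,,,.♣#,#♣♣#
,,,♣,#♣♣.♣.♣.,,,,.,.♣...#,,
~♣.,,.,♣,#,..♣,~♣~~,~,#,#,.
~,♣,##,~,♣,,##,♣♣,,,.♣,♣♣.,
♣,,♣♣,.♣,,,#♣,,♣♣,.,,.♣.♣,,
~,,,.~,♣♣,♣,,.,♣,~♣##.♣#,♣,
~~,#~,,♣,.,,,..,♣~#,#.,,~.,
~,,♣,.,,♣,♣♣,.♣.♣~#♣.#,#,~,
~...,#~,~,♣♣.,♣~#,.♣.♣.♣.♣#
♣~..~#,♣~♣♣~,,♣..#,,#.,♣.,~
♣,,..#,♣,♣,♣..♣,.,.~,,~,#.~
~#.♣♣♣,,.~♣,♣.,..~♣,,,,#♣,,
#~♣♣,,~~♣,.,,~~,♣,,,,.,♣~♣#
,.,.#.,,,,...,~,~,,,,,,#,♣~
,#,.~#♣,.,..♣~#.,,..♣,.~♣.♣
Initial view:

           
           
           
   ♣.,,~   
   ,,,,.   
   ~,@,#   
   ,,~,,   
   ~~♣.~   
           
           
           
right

           
           
           
  ♣.,,~,   
  ,,,,.,   
  ~,,@#♣   
  ,,~,,~   
  ~~♣.~~   
           
           
           

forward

           
           
           
   ~.,,.   
  ♣.,,~,   
  ,,,@.,   
  ~,,,#♣   
  ,,~,,~   
  ~~♣.~~   
           
           

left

           
           
           
   ~~.,,.  
   ♣.,,~,  
   ,,@,.,  
   ~,,,#♣  
   ,,~,,~  
   ~~♣.~~  
           
           

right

           
           
           
  ~~.,,.   
  ♣.,,~,   
  ,,,@.,   
  ~,,,#♣   
  ,,~,,~   
  ~~♣.~~   
           
           

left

           
           
           
   ~~.,,.  
   ♣.,,~,  
   ,,@,.,  
   ~,,,#♣  
   ,,~,,~  
   ~~♣.~~  
           
           

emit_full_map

~~.,,.
♣.,,~,
,,@,.,
~,,,#♣
,,~,,~
~~♣.~~

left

           
           
           
   ,~~.,,. 
   .♣.,,~, 
   ,,@,,., 
   ♣~,,,#♣ 
   ,,,~,,~ 
    ~~♣.~~ 
           
           

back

           
           
   ,~~.,,. 
   .♣.,,~, 
   ,,,,,., 
   ♣~@,,#♣ 
   ,,,~,,~ 
   ,~~♣.~~ 
           
           
           

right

           
           
  ,~~.,,.  
  .♣.,,~,  
  ,,,,,.,  
  ♣~,@,#♣  
  ,,,~,,~  
  ,~~♣.~~  
           
           
           

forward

           
           
           
  ,~~.,,.  
  .♣.,,~,  
  ,,,@,.,  
  ♣~,,,#♣  
  ,,,~,,~  
  ,~~♣.~~  
           
           

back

           
           
  ,~~.,,.  
  .♣.,,~,  
  ,,,,,.,  
  ♣~,@,#♣  
  ,,,~,,~  
  ,~~♣.~~  
           
           
           

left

           
           
   ,~~.,,. 
   .♣.,,~, 
   ,,,,,., 
   ♣~@,,#♣ 
   ,,,~,,~ 
   ,~~♣.~~ 
           
           
           


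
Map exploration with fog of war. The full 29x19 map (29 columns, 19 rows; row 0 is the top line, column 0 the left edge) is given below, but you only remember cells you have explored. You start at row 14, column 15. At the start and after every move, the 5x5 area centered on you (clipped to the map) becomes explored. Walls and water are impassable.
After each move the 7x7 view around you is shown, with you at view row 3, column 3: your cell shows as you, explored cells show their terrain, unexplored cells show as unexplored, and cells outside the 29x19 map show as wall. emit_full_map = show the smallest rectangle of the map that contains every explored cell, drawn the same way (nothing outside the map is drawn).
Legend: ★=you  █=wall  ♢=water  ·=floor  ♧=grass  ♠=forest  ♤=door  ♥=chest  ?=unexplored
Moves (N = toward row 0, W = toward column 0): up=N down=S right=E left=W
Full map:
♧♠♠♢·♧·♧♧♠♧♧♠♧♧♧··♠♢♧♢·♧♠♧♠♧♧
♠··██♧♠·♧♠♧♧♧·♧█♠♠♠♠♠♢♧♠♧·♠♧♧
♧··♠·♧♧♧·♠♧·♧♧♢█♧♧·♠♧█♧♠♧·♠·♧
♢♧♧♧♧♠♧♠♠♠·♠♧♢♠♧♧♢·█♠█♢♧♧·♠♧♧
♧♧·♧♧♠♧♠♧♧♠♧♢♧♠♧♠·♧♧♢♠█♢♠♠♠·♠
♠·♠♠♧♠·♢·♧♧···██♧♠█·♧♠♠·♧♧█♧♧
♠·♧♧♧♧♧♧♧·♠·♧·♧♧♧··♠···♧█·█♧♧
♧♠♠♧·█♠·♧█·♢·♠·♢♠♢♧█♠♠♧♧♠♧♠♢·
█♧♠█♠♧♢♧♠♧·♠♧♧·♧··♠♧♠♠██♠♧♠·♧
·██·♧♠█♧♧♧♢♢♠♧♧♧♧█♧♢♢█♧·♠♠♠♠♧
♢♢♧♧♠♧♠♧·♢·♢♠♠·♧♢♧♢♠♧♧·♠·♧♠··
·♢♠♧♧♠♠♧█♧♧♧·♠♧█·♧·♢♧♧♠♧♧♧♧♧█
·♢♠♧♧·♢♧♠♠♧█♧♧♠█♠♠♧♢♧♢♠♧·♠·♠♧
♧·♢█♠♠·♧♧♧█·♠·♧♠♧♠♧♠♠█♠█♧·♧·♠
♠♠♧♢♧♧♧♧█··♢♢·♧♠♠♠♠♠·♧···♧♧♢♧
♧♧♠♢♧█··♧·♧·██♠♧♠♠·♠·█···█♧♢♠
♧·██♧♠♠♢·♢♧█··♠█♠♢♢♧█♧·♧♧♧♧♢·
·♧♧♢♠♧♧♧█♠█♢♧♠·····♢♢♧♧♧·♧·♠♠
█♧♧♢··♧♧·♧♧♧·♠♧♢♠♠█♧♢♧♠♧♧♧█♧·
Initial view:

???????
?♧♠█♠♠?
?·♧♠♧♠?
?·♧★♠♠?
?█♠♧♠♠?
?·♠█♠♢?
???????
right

???????
♧♠█♠♠♧?
·♧♠♧♠♧?
·♧♠★♠♠?
█♠♧♠♠·?
·♠█♠♢♢?
???????

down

♧♠█♠♠♧?
·♧♠♧♠♧?
·♧♠♠♠♠?
█♠♧★♠·?
·♠█♠♢♢?
?·····?
???????

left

?♧♠█♠♠♧
?·♧♠♧♠♧
?·♧♠♠♠♠
?█♠★♠♠·
?·♠█♠♢♢
?♠·····
???????

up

???????
?♧♠█♠♠♧
?·♧♠♧♠♧
?·♧★♠♠♠
?█♠♧♠♠·
?·♠█♠♢♢
?♠·····

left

???????
?♧♧♠█♠♠
?♠·♧♠♧♠
?♢·★♠♠♠
?██♠♧♠♠
?··♠█♠♢
??♠····

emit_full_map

♧♧♠█♠♠♧
♠·♧♠♧♠♧
♢·★♠♠♠♠
██♠♧♠♠·
··♠█♠♢♢
?♠·····

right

???????
♧♧♠█♠♠♧
♠·♧♠♧♠♧
♢·♧★♠♠♠
██♠♧♠♠·
··♠█♠♢♢
?♠·····

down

♧♧♠█♠♠♧
♠·♧♠♧♠♧
♢·♧♠♠♠♠
██♠★♠♠·
··♠█♠♢♢
?♠·····
???????

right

♧♠█♠♠♧?
·♧♠♧♠♧?
·♧♠♠♠♠?
█♠♧★♠·?
·♠█♠♢♢?
♠·····?
???????

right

♠█♠♠♧??
♧♠♧♠♧♠?
♧♠♠♠♠♠?
♠♧♠★·♠?
♠█♠♢♢♧?
·····♢?
???????

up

???????
♠█♠♠♧♢?
♧♠♧♠♧♠?
♧♠♠★♠♠?
♠♧♠♠·♠?
♠█♠♢♢♧?
·····♢?

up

???????
?█·♧·♢?
♠█♠♠♧♢?
♧♠♧★♧♠?
♧♠♠♠♠♠?
♠♧♠♠·♠?
♠█♠♢♢♧?

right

???????
█·♧·♢♧?
█♠♠♧♢♧?
♠♧♠★♠♠?
♠♠♠♠♠·?
♧♠♠·♠·?
█♠♢♢♧??

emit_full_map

???█·♧·♢♧
♧♧♠█♠♠♧♢♧
♠·♧♠♧♠★♠♠
♢·♧♠♠♠♠♠·
██♠♧♠♠·♠·
··♠█♠♢♢♧?
?♠·····♢?

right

???????
·♧·♢♧♧?
♠♠♧♢♧♢?
♧♠♧★♠█?
♠♠♠♠·♧?
♠♠·♠·█?
♠♢♢♧???

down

·♧·♢♧♧?
♠♠♧♢♧♢?
♧♠♧♠♠█?
♠♠♠★·♧?
♠♠·♠·█?
♠♢♢♧█♧?
···♢???

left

█·♧·♢♧♧
█♠♠♧♢♧♢
♠♧♠♧♠♠█
♠♠♠★♠·♧
♧♠♠·♠·█
█♠♢♢♧█♧
····♢??

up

???????
█·♧·♢♧♧
█♠♠♧♢♧♢
♠♧♠★♠♠█
♠♠♠♠♠·♧
♧♠♠·♠·█
█♠♢♢♧█♧

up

???????
?♢♧♢♠♧?
█·♧·♢♧♧
█♠♠★♢♧♢
♠♧♠♧♠♠█
♠♠♠♠♠·♧
♧♠♠·♠·█

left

???????
?♧♢♧♢♠♧
?█·♧·♢♧
♠█♠★♧♢♧
♧♠♧♠♧♠♠
♧♠♠♠♠♠·
♠♧♠♠·♠·

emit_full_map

???♧♢♧♢♠♧?
???█·♧·♢♧♧
♧♧♠█♠★♧♢♧♢
♠·♧♠♧♠♧♠♠█
♢·♧♠♠♠♠♠·♧
██♠♧♠♠·♠·█
··♠█♠♢♢♧█♧
?♠·····♢??

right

???????
♧♢♧♢♠♧?
█·♧·♢♧♧
█♠♠★♢♧♢
♠♧♠♧♠♠█
♠♠♠♠♠·♧
♧♠♠·♠·█

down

♧♢♧♢♠♧?
█·♧·♢♧♧
█♠♠♧♢♧♢
♠♧♠★♠♠█
♠♠♠♠♠·♧
♧♠♠·♠·█
█♠♢♢♧█♧

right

♢♧♢♠♧??
·♧·♢♧♧?
♠♠♧♢♧♢?
♧♠♧★♠█?
♠♠♠♠·♧?
♠♠·♠·█?
♠♢♢♧█♧?

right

♧♢♠♧???
♧·♢♧♧♠?
♠♧♢♧♢♠?
♠♧♠★█♠?
♠♠♠·♧·?
♠·♠·█·?
♢♢♧█♧??

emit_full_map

???♧♢♧♢♠♧??
???█·♧·♢♧♧♠
♧♧♠█♠♠♧♢♧♢♠
♠·♧♠♧♠♧♠★█♠
♢·♧♠♠♠♠♠·♧·
██♠♧♠♠·♠·█·
··♠█♠♢♢♧█♧?
?♠·····♢???

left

♢♧♢♠♧??
·♧·♢♧♧♠
♠♠♧♢♧♢♠
♧♠♧★♠█♠
♠♠♠♠·♧·
♠♠·♠·█·
♠♢♢♧█♧?

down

·♧·♢♧♧♠
♠♠♧♢♧♢♠
♧♠♧♠♠█♠
♠♠♠★·♧·
♠♠·♠·█·
♠♢♢♧█♧?
···♢???

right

♧·♢♧♧♠?
♠♧♢♧♢♠?
♠♧♠♠█♠?
♠♠♠★♧·?
♠·♠·█·?
♢♢♧█♧·?
··♢????

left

·♧·♢♧♧♠
♠♠♧♢♧♢♠
♧♠♧♠♠█♠
♠♠♠★·♧·
♠♠·♠·█·
♠♢♢♧█♧·
···♢???

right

♧·♢♧♧♠?
♠♧♢♧♢♠?
♠♧♠♠█♠?
♠♠♠★♧·?
♠·♠·█·?
♢♢♧█♧·?
··♢????

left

·♧·♢♧♧♠
♠♠♧♢♧♢♠
♧♠♧♠♠█♠
♠♠♠★·♧·
♠♠·♠·█·
♠♢♢♧█♧·
···♢???

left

█·♧·♢♧♧
█♠♠♧♢♧♢
♠♧♠♧♠♠█
♠♠♠★♠·♧
♧♠♠·♠·█
█♠♢♢♧█♧
····♢??

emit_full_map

???♧♢♧♢♠♧??
???█·♧·♢♧♧♠
♧♧♠█♠♠♧♢♧♢♠
♠·♧♠♧♠♧♠♠█♠
♢·♧♠♠♠★♠·♧·
██♠♧♠♠·♠·█·
··♠█♠♢♢♧█♧·
?♠·····♢???

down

█♠♠♧♢♧♢
♠♧♠♧♠♠█
♠♠♠♠♠·♧
♧♠♠★♠·█
█♠♢♢♧█♧
····♢♢?
???????

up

█·♧·♢♧♧
█♠♠♧♢♧♢
♠♧♠♧♠♠█
♠♠♠★♠·♧
♧♠♠·♠·█
█♠♢♢♧█♧
····♢♢?

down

█♠♠♧♢♧♢
♠♧♠♧♠♠█
♠♠♠♠♠·♧
♧♠♠★♠·█
█♠♢♢♧█♧
····♢♢?
???????

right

♠♠♧♢♧♢♠
♧♠♧♠♠█♠
♠♠♠♠·♧·
♠♠·★·█·
♠♢♢♧█♧·
···♢♢♧?
???????

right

♠♧♢♧♢♠?
♠♧♠♠█♠?
♠♠♠·♧·?
♠·♠★█·?
♢♢♧█♧·?
··♢♢♧♧?
???????

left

♠♠♧♢♧♢♠
♧♠♧♠♠█♠
♠♠♠♠·♧·
♠♠·★·█·
♠♢♢♧█♧·
···♢♢♧♧
???????

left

█♠♠♧♢♧♢
♠♧♠♧♠♠█
♠♠♠♠♠·♧
♧♠♠★♠·█
█♠♢♢♧█♧
····♢♢♧
???????

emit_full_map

???♧♢♧♢♠♧??
???█·♧·♢♧♧♠
♧♧♠█♠♠♧♢♧♢♠
♠·♧♠♧♠♧♠♠█♠
♢·♧♠♠♠♠♠·♧·
██♠♧♠♠★♠·█·
··♠█♠♢♢♧█♧·
?♠·····♢♢♧♧
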